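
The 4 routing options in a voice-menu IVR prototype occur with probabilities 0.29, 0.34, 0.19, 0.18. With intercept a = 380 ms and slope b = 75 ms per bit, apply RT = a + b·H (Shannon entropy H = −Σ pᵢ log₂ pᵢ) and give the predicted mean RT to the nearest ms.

526 ms

Entropy contributions −pᵢ log₂ pᵢ: 0.5179, 0.5292, 0.4552, 0.4453; sum H = 1.9476 bits.
RT = a + bH = 380 + 75·1.9476 = 526.07 ms.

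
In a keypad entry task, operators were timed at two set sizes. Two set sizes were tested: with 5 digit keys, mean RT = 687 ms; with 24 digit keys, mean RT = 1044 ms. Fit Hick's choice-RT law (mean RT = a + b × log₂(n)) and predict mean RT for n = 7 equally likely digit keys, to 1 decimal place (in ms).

With log₂ n on the abscissa the relation is linear; from the two conditions:
  b = (1044 − 687) / (log₂ 24 − log₂ 5) = 357 / (4.5850 − 2.3219) = 157.753 ms/bit
  a = 687 − 157.753 × 2.3219 = 320.709 ms
Then RT(7) = 320.709 + 157.753 × log₂ 7 = 320.709 + 157.753 × 2.8074 ≈ 763.577 ms.

763.6 ms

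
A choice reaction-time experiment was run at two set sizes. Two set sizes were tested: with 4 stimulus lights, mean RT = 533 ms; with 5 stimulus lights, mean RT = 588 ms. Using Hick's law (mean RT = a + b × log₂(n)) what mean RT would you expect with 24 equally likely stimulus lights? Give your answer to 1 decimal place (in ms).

Solve the two-equation system in a and b:
  b = (588 − 533) / (log₂ 5 − log₂ 4) = 55 / (2.3219 − 2) = 170.846 ms/bit
  a = 533 − 170.846 × 2 = 191.309 ms
Then RT(24) = 191.309 + 170.846 × log₂ 24 = 191.309 + 170.846 × 4.5850 ≈ 974.629 ms.

974.6 ms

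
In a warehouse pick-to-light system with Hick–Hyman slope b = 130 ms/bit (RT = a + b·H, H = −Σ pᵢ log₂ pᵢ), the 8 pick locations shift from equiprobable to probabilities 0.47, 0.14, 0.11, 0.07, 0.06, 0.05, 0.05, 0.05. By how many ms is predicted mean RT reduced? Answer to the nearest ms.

75 ms

The RT saving is b·ΔH. Equiprobable H₀ = log₂(8) = 3.0000 bits; with the given probabilities H = 2.4197 bits.
b·(H₀ − H) = 130 × (3.0000 − 2.4197) = 75.44 ms.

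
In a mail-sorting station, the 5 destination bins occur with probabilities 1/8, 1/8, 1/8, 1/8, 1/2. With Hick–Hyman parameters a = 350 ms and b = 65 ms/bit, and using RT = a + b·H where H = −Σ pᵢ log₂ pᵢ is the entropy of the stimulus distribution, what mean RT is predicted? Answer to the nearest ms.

480 ms

Each term −pᵢ log₂ pᵢ: 0.125·3 + 0.125·3 + 0.125·3 + 0.125·3 + 0.5·1; summed, H = 2.000 bits.
Mean RT = a + bH = 350 + 65·2.000 = 480.00 ms.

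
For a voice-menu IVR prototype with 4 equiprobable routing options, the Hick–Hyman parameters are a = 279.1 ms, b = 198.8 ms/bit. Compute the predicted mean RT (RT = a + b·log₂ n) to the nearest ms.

log₂(4) = 2 bits, so RT = 279.1 + 198.8 × 2 ≈ 676.700 ms.

677 ms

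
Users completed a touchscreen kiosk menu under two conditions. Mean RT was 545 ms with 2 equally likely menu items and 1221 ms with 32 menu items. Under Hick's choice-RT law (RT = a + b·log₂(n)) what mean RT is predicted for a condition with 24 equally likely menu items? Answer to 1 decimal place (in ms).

1150.9 ms

Solve the two-equation system in a and b:
  b = (1221 − 545) / (log₂ 32 − log₂ 2) = 676 / (5 − 1) = 169.000 ms/bit
  a = 545 − 169.000 × 1 = 376.000 ms
Then RT(24) = 376.000 + 169.000 × log₂ 24 = 376.000 + 169.000 × 4.5850 ≈ 1150.859 ms.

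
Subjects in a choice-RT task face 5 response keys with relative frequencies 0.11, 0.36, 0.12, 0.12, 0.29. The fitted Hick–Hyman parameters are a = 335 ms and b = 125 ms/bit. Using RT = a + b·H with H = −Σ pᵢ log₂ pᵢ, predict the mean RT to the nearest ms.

602 ms

H = 0.11·log₂(1/0.11) + 0.36·log₂(1/0.36) + 0.12·log₂(1/0.12) + 0.12·log₂(1/0.12) + 0.29·log₂(1/0.29) = 2.1329 bits.
RT = 335 + 125 × 2.1329 = 601.62 ms.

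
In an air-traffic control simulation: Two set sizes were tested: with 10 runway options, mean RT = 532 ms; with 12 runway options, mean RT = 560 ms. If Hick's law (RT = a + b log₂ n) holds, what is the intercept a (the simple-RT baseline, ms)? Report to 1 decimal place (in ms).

Slope: b = (560 − 532) / (log₂ 12 − log₂ 10) = 28/0.2630 = 106.450 ms/bit.
Intercept: a = 532 − 106.450·log₂(10) = 178.381 ms.

178.4 ms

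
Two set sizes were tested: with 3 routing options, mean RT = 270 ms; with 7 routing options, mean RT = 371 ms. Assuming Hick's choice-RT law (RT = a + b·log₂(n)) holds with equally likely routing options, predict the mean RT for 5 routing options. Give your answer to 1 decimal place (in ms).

RT is linear in log₂ n, so two points fix the line:
  b = (371 − 270) / (log₂ 7 − log₂ 3) = 101 / (2.8074 − 1.5850) = 82.625 ms/bit
  a = 270 − 82.625 × 1.5850 = 139.043 ms
Then RT(5) = 139.043 + 82.625 × log₂ 5 = 139.043 + 82.625 × 2.3219 ≈ 330.892 ms.

330.9 ms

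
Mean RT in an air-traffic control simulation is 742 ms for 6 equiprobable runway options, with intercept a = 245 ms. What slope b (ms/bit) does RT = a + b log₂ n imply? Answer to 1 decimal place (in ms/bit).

192.3 ms/bit

log₂(6) = 2.5850 bits.
b = (RT − a)/log₂ n = (742 − 245) / 2.5850 = 192.266 ms/bit.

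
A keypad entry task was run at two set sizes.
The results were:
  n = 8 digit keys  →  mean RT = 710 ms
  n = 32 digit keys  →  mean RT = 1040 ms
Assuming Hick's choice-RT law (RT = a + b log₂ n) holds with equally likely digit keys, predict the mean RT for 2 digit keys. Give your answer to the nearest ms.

RT is linear in log₂ n, so two points fix the line:
  b = (1040 − 710) / (log₂ 32 − log₂ 8) = 330 / (5 − 3) = 165 ms/bit
  a = 710 − 165 × 3 = 215 ms
Then RT(2) = 215 + 165 × log₂ 2 = 215 + 165 × 1 ≈ 380.000 ms.

380 ms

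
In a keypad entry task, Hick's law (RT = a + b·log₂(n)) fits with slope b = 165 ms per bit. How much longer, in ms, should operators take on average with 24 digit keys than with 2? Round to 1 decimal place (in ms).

591.5 ms

ΔRT = (a + b log₂ n₂) − (a + b log₂ n₁) = b·(log₂ n₂ − log₂ n₁).
log₂(24) − log₂(2) = 4.5850 − 1 = 3.5850.
ΔRT = 165 × 3.5850 = 591.519 ms.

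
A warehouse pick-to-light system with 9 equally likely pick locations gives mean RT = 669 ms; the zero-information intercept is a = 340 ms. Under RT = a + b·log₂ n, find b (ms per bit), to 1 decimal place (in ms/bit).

9 alternatives carry log₂ 9 = 3.1699 bits; the choice cost is 669 − 340 = 329 ms, so b = 329/3.1699 = 103.788 ms/bit.

103.8 ms/bit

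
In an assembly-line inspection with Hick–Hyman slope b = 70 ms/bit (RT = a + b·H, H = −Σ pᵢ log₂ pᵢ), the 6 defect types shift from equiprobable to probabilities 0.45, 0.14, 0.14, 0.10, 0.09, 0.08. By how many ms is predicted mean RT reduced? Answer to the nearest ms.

24 ms

The RT saving is b·ΔH. Equiprobable H₀ = log₂(6) = 2.5850 bits; with the given probabilities H = 2.2490 bits.
b·(H₀ − H) = 70 × (2.5850 − 2.2490) = 23.52 ms.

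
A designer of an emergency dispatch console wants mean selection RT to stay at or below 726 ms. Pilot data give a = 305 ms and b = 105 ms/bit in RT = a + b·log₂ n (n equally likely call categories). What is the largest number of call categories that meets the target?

16

105·log₂ n ≤ 726 − 305 = 421, giving log₂ n ≤ 4.0095 and n ≤ 16.106. The largest whole number is 16.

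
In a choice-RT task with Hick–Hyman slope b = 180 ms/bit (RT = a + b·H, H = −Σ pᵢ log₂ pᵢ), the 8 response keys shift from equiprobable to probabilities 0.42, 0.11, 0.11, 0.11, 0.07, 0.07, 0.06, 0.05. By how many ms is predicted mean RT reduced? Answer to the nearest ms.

77 ms

Equiprobable entropy H₀ = log₂ 8 = 3.0000 bits.
Skewed entropy H = −Σ pᵢ log₂ pᵢ = 2.5732 bits.
ΔRT = b·(H₀ − H) = 180 × 0.4268 = 76.82 ms.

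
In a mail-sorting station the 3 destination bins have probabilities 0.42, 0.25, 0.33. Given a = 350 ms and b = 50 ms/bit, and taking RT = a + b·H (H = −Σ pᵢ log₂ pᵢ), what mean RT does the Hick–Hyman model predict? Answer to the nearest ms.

Entropy contributions −pᵢ log₂ pᵢ: 0.5256, 0.5000, 0.5278; sum H = 1.5535 bits.
RT = a + bH = 350 + 50·1.5535 = 427.67 ms.

428 ms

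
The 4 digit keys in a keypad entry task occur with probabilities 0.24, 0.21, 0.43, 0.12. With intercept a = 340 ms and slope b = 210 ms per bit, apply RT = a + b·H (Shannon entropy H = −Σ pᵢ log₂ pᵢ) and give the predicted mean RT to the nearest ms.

Entropy contributions −pᵢ log₂ pᵢ: 0.4941, 0.4728, 0.5236, 0.3671; sum H = 1.8576 bits.
RT = a + bH = 340 + 210·1.8576 = 730.09 ms.

730 ms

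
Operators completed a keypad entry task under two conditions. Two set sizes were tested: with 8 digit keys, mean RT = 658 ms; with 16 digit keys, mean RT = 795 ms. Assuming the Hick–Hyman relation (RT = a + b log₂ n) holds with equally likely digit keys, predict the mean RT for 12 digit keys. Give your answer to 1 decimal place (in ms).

RT is linear in log₂ n, so two points fix the line:
  b = (795 − 658) / (log₂ 16 − log₂ 8) = 137 / (4 − 3) = 137.000 ms/bit
  a = 658 − 137.000 × 3 = 247.000 ms
Then RT(12) = 247.000 + 137.000 × log₂ 12 = 247.000 + 137.000 × 3.5850 ≈ 738.140 ms.

738.1 ms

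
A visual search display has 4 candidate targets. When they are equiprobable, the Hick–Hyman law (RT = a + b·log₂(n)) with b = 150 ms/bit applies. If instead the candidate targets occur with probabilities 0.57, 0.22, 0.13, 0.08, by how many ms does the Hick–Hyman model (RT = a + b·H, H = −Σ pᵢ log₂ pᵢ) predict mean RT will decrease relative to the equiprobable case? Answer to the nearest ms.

57 ms

Equiprobable entropy H₀ = log₂ 4 = 2.0000 bits.
Skewed entropy H = −Σ pᵢ log₂ pᵢ = 1.6170 bits.
ΔRT = b·(H₀ − H) = 150 × 0.3830 = 57.45 ms.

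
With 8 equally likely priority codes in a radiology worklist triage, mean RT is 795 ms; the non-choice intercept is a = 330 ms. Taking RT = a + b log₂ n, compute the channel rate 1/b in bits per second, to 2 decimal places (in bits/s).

Choice component = 795 − 330 = 465 ms over log₂(8) = 3 bits.
b = 465 / 3 = 155.000 ms/bit, so 1/b = 6.452 bits/s.

6.45 bits/s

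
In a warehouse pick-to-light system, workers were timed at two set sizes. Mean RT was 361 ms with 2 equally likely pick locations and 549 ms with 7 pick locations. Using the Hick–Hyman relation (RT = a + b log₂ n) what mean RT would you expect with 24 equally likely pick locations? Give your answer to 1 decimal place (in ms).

733.9 ms

With log₂ n on the abscissa the relation is linear; from the two conditions:
  b = (549 − 361) / (log₂ 7 − log₂ 2) = 188 / (2.8074 − 1) = 104.019 ms/bit
  a = 361 − 104.019 × 1 = 256.981 ms
Then RT(24) = 256.981 + 104.019 × log₂ 24 = 256.981 + 104.019 × 4.5850 ≈ 733.906 ms.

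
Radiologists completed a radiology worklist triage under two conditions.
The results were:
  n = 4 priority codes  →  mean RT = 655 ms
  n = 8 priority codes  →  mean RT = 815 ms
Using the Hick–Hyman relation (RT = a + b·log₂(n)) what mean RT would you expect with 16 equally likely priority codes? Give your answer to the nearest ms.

975 ms

Fit slope and intercept:
  b = (815 − 655) / (log₂ 8 − log₂ 4) = 160 / (3 − 2) = 160 ms/bit
  a = 655 − 160 × 2 = 335 ms
Then RT(16) = 335 + 160 × log₂ 16 = 335 + 160 × 4 ≈ 975.000 ms.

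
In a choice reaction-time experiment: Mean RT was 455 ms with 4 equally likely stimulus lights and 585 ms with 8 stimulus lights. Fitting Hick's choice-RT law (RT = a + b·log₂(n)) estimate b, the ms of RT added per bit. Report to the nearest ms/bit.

130 ms/bit

Slope: b = (585 − 455) / (log₂ 8 − log₂ 4) = 130/1.0000 = 130 ms/bit.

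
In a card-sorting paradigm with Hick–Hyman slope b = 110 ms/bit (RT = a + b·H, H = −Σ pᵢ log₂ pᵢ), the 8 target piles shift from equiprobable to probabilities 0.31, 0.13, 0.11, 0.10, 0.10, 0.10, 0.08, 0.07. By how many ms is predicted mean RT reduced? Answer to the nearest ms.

21 ms

Equiprobable entropy H₀ = log₂ 8 = 3.0000 bits.
Skewed entropy H = −Σ pᵢ log₂ pᵢ = 2.8134 bits.
ΔRT = b·(H₀ − H) = 110 × 0.1866 = 20.53 ms.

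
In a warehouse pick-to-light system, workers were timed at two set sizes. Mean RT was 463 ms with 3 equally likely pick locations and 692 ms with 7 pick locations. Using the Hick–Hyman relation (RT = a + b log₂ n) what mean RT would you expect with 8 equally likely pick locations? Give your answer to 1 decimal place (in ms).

728.1 ms

Fit slope and intercept:
  b = (692 − 463) / (log₂ 7 − log₂ 3) = 229 / (2.8074 − 1.5850) = 187.338 ms/bit
  a = 463 − 187.338 × 1.5850 = 166.077 ms
Then RT(8) = 166.077 + 187.338 × log₂ 8 = 166.077 + 187.338 × 3 ≈ 728.090 ms.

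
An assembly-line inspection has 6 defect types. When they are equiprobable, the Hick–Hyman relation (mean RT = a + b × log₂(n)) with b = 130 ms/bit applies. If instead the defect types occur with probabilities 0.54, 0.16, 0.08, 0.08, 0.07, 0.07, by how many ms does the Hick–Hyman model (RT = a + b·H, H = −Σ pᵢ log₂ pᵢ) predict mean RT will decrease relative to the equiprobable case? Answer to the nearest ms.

Equiprobable entropy H₀ = log₂ 6 = 2.5850 bits.
Skewed entropy H = −Σ pᵢ log₂ pᵢ = 2.0232 bits.
ΔRT = b·(H₀ − H) = 130 × 0.5618 = 73.03 ms.

73 ms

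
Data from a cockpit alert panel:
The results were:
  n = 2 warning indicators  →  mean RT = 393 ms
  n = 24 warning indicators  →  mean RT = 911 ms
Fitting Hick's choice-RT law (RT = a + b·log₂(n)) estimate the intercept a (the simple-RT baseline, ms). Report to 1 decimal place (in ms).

Slope: b = (911 − 393) / (log₂ 24 − log₂ 2) = 518/3.5850 = 144.492 ms/bit.
a = RT₁ − b·log₂ n₁ = 393 − 144.492 × 1 = 248.508 ms.

248.5 ms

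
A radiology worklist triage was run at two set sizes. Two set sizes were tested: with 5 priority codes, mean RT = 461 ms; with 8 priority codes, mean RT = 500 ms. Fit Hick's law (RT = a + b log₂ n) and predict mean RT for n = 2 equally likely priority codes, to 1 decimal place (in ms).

385.0 ms

RT is linear in log₂ n, so two points fix the line:
  b = (500 − 461) / (log₂ 8 − log₂ 5) = 39 / (3 − 2.3219) = 57.516 ms/bit
  a = 461 − 57.516 × 2.3219 = 327.452 ms
Then RT(2) = 327.452 + 57.516 × log₂ 2 = 327.452 + 57.516 × 1 ≈ 384.968 ms.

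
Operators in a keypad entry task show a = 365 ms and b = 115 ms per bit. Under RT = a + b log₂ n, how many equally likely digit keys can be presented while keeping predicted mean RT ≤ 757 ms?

10

Information budget: (757 − 365)/115 = 3.4087 bits, so n ≤ 2^3.4087 = 10.620 → at most 10.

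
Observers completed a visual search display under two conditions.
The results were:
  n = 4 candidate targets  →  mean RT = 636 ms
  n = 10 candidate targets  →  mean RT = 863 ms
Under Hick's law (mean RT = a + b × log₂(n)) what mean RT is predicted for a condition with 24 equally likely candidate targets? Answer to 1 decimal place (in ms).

1079.9 ms

Solve the two-equation system in a and b:
  b = (863 − 636) / (log₂ 10 − log₂ 4) = 227 / (3.3219 − 2) = 171.719 ms/bit
  a = 636 − 171.719 × 2 = 292.562 ms
Then RT(24) = 292.562 + 171.719 × log₂ 24 = 292.562 + 171.719 × 4.5850 ≈ 1079.887 ms.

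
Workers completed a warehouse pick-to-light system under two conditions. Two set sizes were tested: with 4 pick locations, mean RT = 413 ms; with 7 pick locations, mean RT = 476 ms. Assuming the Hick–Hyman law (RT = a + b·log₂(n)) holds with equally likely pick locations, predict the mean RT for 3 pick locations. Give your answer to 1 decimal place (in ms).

Fit slope and intercept:
  b = (476 − 413) / (log₂ 7 − log₂ 4) = 63 / (2.8074 − 2) = 78.033 ms/bit
  a = 413 − 78.033 × 2 = 256.935 ms
Then RT(3) = 256.935 + 78.033 × log₂ 3 = 256.935 + 78.033 × 1.5850 ≈ 380.614 ms.

380.6 ms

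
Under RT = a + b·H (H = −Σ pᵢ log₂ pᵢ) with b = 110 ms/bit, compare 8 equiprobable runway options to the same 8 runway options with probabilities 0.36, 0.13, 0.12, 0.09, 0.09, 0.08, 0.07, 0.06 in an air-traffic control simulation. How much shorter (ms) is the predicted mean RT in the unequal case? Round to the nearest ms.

32 ms

Equiprobable entropy H₀ = log₂ 8 = 3.0000 bits.
Skewed entropy H = −Σ pᵢ log₂ pᵢ = 2.7092 bits.
ΔRT = b·(H₀ − H) = 110 × 0.2908 = 31.98 ms.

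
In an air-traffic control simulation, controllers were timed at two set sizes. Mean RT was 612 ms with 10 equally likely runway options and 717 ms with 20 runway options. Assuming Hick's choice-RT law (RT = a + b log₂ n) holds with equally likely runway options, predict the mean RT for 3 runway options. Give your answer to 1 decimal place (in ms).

Fit slope and intercept:
  b = (717 − 612) / (log₂ 20 − log₂ 10) = 105 / (4.3219 − 3.3219) = 105.000 ms/bit
  a = 612 − 105.000 × 3.3219 = 263.198 ms
Then RT(3) = 263.198 + 105.000 × log₂ 3 = 263.198 + 105.000 × 1.5850 ≈ 429.619 ms.

429.6 ms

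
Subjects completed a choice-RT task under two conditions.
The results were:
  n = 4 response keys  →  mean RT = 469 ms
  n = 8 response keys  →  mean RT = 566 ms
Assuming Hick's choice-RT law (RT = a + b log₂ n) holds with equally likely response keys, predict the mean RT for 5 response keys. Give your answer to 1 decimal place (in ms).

Fit slope and intercept:
  b = (566 − 469) / (log₂ 8 − log₂ 4) = 97 / (3 − 2) = 97.000 ms/bit
  a = 469 − 97.000 × 2 = 275.000 ms
Then RT(5) = 275.000 + 97.000 × log₂ 5 = 275.000 + 97.000 × 2.3219 ≈ 500.227 ms.

500.2 ms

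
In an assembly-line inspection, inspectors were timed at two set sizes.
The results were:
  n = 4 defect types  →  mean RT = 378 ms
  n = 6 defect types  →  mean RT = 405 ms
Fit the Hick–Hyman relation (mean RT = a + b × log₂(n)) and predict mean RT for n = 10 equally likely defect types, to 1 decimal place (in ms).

439.0 ms

RT is linear in log₂ n, so two points fix the line:
  b = (405 − 378) / (log₂ 6 − log₂ 4) = 27 / (2.5850 − 2) = 46.157 ms/bit
  a = 378 − 46.157 × 2 = 285.686 ms
Then RT(10) = 285.686 + 46.157 × log₂ 10 = 285.686 + 46.157 × 3.3219 ≈ 439.016 ms.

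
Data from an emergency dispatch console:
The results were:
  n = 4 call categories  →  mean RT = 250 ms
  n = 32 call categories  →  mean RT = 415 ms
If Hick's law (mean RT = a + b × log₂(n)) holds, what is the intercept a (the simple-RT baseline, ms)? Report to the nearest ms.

The slope on a log₂ axis is (415 − 250) / (5 − 2) = 55 ms/bit.
Intercept: a = 250 − 55·log₂(4) = 140.000 ms.

140 ms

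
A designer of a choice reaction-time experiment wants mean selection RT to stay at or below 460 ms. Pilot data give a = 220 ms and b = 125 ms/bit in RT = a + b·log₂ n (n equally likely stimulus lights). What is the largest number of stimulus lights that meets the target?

125·log₂ n ≤ 460 − 220 = 240, giving log₂ n ≤ 1.9200 and n ≤ 3.784. The largest whole number is 3.

3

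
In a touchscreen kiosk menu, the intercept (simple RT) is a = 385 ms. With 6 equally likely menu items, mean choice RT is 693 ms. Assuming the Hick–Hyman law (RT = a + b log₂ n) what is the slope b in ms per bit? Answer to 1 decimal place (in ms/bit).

119.2 ms/bit

b = (693 − 385) / log₂(6) = 308 / 2.5850 = 119.151 ms/bit.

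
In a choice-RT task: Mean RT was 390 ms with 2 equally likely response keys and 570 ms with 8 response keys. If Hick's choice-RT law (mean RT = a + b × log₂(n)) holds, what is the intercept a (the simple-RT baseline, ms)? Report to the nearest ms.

300 ms

Slope: b = (570 − 390) / (log₂ 8 − log₂ 2) = 180/2.0000 = 90 ms/bit.
a = RT₁ − b·log₂ n₁ = 390 − 90 × 1 = 300.000 ms.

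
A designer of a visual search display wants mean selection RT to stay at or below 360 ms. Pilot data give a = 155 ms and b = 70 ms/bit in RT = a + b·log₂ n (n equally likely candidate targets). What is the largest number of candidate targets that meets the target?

70·log₂ n ≤ 360 − 155 = 205, giving log₂ n ≤ 2.9286 and n ≤ 7.614. The largest whole number is 7.

7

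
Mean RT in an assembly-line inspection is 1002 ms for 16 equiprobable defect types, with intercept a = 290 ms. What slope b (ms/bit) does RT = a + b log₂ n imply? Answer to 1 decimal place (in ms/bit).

178.0 ms/bit

b = (1002 − 290) / log₂(16) = 712 / 4 = 178.000 ms/bit.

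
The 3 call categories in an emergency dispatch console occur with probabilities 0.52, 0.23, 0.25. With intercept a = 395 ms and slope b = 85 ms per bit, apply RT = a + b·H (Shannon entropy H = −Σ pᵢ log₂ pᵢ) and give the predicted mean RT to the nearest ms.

H = 0.52·log₂(1/0.52) + 0.23·log₂(1/0.23) + 0.25·log₂(1/0.25) = 1.4782 bits.
RT = 395 + 85 × 1.4782 = 520.65 ms.

521 ms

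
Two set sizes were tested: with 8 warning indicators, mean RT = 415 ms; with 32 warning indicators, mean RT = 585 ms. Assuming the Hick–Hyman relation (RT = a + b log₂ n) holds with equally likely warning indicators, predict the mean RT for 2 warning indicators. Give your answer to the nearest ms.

245 ms

Solve the two-equation system in a and b:
  b = (585 − 415) / (log₂ 32 − log₂ 8) = 170 / (5 − 3) = 85 ms/bit
  a = 415 − 85 × 3 = 160 ms
Then RT(2) = 160 + 85 × log₂ 2 = 160 + 85 × 1 ≈ 245.000 ms.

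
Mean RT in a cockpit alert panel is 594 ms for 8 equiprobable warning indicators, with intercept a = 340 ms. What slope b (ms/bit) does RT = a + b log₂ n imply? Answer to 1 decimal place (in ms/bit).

log₂(8) = 3 bits.
b = (RT − a)/log₂ n = (594 − 340) / 3 = 84.667 ms/bit.

84.7 ms/bit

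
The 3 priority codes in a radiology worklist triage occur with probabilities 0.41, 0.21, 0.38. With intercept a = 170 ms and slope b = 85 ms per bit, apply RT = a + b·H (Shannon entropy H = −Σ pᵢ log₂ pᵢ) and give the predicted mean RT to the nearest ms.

300 ms

H = 0.41·log₂(1/0.41) + 0.21·log₂(1/0.21) + 0.38·log₂(1/0.38) = 1.5307 bits.
RT = 170 + 85 × 1.5307 = 300.11 ms.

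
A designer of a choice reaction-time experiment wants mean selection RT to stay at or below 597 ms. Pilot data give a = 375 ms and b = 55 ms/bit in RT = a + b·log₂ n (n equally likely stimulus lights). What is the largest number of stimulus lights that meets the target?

16

55·log₂ n ≤ 597 − 375 = 222, giving log₂ n ≤ 4.0364 and n ≤ 16.408. The largest whole number is 16.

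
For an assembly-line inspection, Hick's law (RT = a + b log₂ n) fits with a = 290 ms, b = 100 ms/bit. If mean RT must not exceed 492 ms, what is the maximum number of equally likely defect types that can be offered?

4

100·log₂ n ≤ 492 − 290 = 202, giving log₂ n ≤ 2.0200 and n ≤ 4.056. The largest whole number is 4.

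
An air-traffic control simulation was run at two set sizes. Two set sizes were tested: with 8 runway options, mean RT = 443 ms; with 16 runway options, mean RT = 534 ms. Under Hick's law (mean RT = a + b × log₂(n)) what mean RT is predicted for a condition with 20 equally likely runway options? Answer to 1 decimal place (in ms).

Solve the two-equation system in a and b:
  b = (534 − 443) / (log₂ 16 − log₂ 8) = 91 / (4 − 3) = 91.000 ms/bit
  a = 443 − 91.000 × 3 = 170.000 ms
Then RT(20) = 170.000 + 91.000 × log₂ 20 = 170.000 + 91.000 × 4.3219 ≈ 563.295 ms.

563.3 ms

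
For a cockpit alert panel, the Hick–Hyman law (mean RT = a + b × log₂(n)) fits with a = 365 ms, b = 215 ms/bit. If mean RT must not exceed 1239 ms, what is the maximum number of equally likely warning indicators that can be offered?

215·log₂ n ≤ 1239 − 365 = 874, giving log₂ n ≤ 4.0651 and n ≤ 16.739. The largest whole number is 16.

16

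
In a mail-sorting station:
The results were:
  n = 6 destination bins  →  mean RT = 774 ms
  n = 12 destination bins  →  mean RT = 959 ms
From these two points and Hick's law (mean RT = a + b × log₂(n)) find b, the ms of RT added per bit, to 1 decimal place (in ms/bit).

185.0 ms/bit

b = (RT₂ − RT₁)/(log₂ n₂ − log₂ n₁) = (959 − 774)/(3.5850 − 2.5850) = 185.000 ms/bit.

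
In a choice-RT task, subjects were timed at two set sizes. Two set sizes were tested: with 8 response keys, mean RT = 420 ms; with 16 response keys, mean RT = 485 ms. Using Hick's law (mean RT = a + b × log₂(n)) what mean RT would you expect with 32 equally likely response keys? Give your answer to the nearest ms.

550 ms

With log₂ n on the abscissa the relation is linear; from the two conditions:
  b = (485 − 420) / (log₂ 16 − log₂ 8) = 65 / (4 − 3) = 65 ms/bit
  a = 420 − 65 × 3 = 225 ms
Then RT(32) = 225 + 65 × log₂ 32 = 225 + 65 × 5 ≈ 550.000 ms.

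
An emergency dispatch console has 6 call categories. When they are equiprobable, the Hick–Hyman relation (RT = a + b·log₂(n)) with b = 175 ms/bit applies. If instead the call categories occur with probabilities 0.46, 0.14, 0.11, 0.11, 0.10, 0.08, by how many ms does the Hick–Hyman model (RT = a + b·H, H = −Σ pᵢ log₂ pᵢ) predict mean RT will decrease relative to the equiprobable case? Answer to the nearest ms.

61 ms

Equiprobable entropy H₀ = log₂ 6 = 2.5850 bits.
Skewed entropy H = −Σ pᵢ log₂ pᵢ = 2.2367 bits.
ΔRT = b·(H₀ − H) = 175 × 0.3482 = 60.94 ms.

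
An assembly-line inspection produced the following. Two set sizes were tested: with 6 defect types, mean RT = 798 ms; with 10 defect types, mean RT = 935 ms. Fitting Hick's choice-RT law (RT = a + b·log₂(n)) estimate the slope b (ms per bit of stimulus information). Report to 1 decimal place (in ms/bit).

b = (RT₂ − RT₁)/(log₂ n₂ − log₂ n₁) = (935 − 798)/(3.3219 − 2.5850) = 185.897 ms/bit.

185.9 ms/bit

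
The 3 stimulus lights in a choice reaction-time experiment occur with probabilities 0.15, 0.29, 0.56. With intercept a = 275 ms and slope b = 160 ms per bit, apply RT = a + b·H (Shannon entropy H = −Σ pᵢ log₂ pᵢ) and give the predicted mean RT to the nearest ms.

H = 0.15·log₂(1/0.15) + 0.29·log₂(1/0.29) + 0.56·log₂(1/0.56) = 1.3969 bits.
RT = 275 + 160 × 1.3969 = 498.50 ms.

499 ms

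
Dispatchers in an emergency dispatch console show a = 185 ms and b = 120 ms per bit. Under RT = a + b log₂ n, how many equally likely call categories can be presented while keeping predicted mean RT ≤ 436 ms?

4

120·log₂ n ≤ 436 − 185 = 251, giving log₂ n ≤ 2.0917 and n ≤ 4.262. The largest whole number is 4.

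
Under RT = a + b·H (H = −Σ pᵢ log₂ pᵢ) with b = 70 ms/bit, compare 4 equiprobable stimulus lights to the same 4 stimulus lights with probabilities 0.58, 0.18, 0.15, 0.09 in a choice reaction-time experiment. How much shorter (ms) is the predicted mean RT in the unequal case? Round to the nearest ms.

Equiprobable entropy H₀ = log₂ 4 = 2.0000 bits.
Skewed entropy H = −Σ pᵢ log₂ pᵢ = 1.6243 bits.
ΔRT = b·(H₀ − H) = 70 × 0.3757 = 26.30 ms.

26 ms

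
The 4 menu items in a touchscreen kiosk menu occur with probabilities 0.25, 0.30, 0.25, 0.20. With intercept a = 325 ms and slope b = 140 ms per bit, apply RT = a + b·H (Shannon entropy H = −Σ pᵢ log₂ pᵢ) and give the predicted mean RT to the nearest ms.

Entropy contributions −pᵢ log₂ pᵢ: 0.5000, 0.5211, 0.5000, 0.4644; sum H = 1.9855 bits.
RT = a + bH = 325 + 140·1.9855 = 602.97 ms.

603 ms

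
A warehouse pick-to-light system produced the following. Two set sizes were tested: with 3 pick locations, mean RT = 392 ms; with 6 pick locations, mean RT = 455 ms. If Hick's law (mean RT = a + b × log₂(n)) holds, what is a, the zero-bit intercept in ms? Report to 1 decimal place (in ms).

b = (RT₂ − RT₁)/(log₂ n₂ − log₂ n₁) = (455 − 392)/(2.5850 − 1.5850) = 63.000 ms/bit.
a = RT₁ − b·log₂ n₁ = 392 − 63.000 × 1.5850 = 292.147 ms.

292.1 ms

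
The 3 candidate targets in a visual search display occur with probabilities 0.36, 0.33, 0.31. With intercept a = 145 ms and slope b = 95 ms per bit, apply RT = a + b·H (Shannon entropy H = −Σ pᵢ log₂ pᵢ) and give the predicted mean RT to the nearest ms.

295 ms

Entropy contributions −pᵢ log₂ pᵢ: 0.5306, 0.5278, 0.5238; sum H = 1.5822 bits.
RT = a + bH = 145 + 95·1.5822 = 295.31 ms.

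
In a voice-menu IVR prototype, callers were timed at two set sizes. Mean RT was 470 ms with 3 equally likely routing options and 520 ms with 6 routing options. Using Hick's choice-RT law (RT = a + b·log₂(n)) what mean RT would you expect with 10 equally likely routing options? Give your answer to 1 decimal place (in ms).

556.8 ms

With log₂ n on the abscissa the relation is linear; from the two conditions:
  b = (520 − 470) / (log₂ 6 − log₂ 3) = 50 / (2.5850 − 1.5850) = 50.000 ms/bit
  a = 470 − 50.000 × 1.5850 = 390.752 ms
Then RT(10) = 390.752 + 50.000 × log₂ 10 = 390.752 + 50.000 × 3.3219 ≈ 556.848 ms.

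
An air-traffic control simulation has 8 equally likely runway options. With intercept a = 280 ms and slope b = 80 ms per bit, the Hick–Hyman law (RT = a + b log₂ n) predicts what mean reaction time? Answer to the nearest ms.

520 ms

log₂(8) = 3 bits, so RT = 280 + 80 × 3 ≈ 520.000 ms.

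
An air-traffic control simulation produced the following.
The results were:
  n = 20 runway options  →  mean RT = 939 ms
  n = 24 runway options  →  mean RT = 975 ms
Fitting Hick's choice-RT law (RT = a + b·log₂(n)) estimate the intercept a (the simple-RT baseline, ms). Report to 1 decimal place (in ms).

b = (RT₂ − RT₁)/(log₂ n₂ − log₂ n₁) = (975 − 939)/(4.5850 − 4.3219) = 136.864 ms/bit.
a = RT₁ − b·log₂ n₁ = 939 − 136.864 × 4.3219 = 347.483 ms.

347.5 ms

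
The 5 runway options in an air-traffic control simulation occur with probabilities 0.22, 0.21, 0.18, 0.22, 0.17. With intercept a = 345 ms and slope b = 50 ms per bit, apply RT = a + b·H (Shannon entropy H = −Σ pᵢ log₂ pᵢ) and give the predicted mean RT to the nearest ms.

461 ms

H = 0.22·log₂(1/0.22) + 0.21·log₂(1/0.21) + 0.18·log₂(1/0.18) + 0.22·log₂(1/0.22) + 0.17·log₂(1/0.17) = 2.3139 bits.
RT = 345 + 50 × 2.3139 = 460.69 ms.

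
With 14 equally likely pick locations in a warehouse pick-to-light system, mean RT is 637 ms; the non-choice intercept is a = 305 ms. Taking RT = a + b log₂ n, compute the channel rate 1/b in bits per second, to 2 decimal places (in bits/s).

Choice component = 637 − 305 = 332 ms over log₂(14) = 3.8074 bits.
b = 332 / 3.8074 = 87.200 ms/bit, so 1/b = 11.468 bits/s.

11.47 bits/s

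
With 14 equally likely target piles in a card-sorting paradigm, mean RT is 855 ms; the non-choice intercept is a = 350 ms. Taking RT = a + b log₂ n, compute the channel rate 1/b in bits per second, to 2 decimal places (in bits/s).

7.54 bits/s

b = (855 − 350)/log₂ 14 = 505/3.8074 = 132.638 ms per bit = 0.13264 s/bit; the reciprocal is 7.539 bits/s.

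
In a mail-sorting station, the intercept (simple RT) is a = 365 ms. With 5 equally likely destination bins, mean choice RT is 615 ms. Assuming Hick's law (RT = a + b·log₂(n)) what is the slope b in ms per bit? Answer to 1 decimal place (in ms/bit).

log₂(5) = 2.3219 bits.
b = (RT − a)/log₂ n = (615 − 365) / 2.3219 = 107.669 ms/bit.

107.7 ms/bit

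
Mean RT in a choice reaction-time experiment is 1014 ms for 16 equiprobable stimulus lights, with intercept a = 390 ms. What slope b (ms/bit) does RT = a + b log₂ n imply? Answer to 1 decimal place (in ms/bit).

156.0 ms/bit

b = (1014 − 390) / log₂(16) = 624 / 4 = 156.000 ms/bit.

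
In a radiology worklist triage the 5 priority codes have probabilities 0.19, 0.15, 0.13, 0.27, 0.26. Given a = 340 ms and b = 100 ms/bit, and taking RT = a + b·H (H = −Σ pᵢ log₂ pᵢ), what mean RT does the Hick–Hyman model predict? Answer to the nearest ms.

566 ms

H = 0.19·log₂(1/0.19) + 0.15·log₂(1/0.15) + 0.13·log₂(1/0.13) + 0.27·log₂(1/0.27) + 0.26·log₂(1/0.26) = 2.2637 bits.
RT = 340 + 100 × 2.2637 = 566.37 ms.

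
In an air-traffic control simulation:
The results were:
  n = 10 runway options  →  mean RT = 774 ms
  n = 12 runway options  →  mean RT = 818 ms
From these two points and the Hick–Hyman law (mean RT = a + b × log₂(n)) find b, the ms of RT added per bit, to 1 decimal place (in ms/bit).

b = (RT₂ − RT₁)/(log₂ n₂ − log₂ n₁) = (818 − 774)/(3.5850 − 3.3219) = 167.278 ms/bit.

167.3 ms/bit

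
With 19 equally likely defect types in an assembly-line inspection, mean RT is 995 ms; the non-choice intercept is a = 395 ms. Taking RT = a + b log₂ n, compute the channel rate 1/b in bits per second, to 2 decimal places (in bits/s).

Choice component = 995 − 395 = 600 ms over log₂(19) = 4.2479 bits.
b = 600 / 4.2479 = 141.245 ms/bit, so 1/b = 7.080 bits/s.

7.08 bits/s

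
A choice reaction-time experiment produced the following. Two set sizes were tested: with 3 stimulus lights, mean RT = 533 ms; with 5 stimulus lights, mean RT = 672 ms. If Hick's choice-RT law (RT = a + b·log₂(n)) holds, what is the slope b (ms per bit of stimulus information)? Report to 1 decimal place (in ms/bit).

188.6 ms/bit

Slope: b = (672 − 533) / (log₂ 5 − log₂ 3) = 139/0.7370 = 188.611 ms/bit.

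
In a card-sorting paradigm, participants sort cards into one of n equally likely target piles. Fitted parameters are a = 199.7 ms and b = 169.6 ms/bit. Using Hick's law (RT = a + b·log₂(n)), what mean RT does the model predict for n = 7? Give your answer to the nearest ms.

log₂(7) = 2.8074 bits, so RT = 199.7 + 169.6 × 2.8074 ≈ 675.827 ms.

676 ms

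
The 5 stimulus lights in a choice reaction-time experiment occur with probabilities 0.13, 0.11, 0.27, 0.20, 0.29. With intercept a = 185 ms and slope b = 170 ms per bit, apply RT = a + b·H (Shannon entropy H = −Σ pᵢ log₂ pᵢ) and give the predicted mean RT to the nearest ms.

H = 0.13·log₂(1/0.13) + 0.11·log₂(1/0.11) + 0.27·log₂(1/0.27) + 0.20·log₂(1/0.20) + 0.29·log₂(1/0.29) = 2.2252 bits.
RT = 185 + 170 × 2.2252 = 563.29 ms.

563 ms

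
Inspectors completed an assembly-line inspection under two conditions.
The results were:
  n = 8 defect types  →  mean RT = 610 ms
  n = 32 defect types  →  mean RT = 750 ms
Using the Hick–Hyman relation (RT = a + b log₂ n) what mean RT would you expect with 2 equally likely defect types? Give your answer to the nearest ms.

470 ms

RT is linear in log₂ n, so two points fix the line:
  b = (750 − 610) / (log₂ 32 − log₂ 8) = 140 / (5 − 3) = 70 ms/bit
  a = 610 − 70 × 3 = 400 ms
Then RT(2) = 400 + 70 × log₂ 2 = 400 + 70 × 1 ≈ 470.000 ms.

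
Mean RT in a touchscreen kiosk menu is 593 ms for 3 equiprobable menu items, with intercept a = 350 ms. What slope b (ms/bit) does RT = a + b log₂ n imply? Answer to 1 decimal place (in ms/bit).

153.3 ms/bit

log₂(3) = 1.5850 bits.
b = (RT − a)/log₂ n = (593 − 350) / 1.5850 = 153.316 ms/bit.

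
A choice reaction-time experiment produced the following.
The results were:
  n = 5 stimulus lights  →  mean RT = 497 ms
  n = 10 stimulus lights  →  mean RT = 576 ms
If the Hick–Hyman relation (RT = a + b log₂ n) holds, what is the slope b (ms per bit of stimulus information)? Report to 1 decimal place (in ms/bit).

b = (RT₂ − RT₁)/(log₂ n₂ − log₂ n₁) = (576 − 497)/(3.3219 − 2.3219) = 79.000 ms/bit.

79.0 ms/bit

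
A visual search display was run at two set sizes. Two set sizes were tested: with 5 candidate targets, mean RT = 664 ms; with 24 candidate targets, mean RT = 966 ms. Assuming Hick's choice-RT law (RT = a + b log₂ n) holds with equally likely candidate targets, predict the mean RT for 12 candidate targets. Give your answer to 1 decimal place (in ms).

832.6 ms

With log₂ n on the abscissa the relation is linear; from the two conditions:
  b = (966 − 664) / (log₂ 24 − log₂ 5) = 302 / (4.5850 − 2.3219) = 133.449 ms/bit
  a = 664 − 133.449 × 2.3219 = 354.141 ms
Then RT(12) = 354.141 + 133.449 × log₂ 12 = 354.141 + 133.449 × 3.5850 ≈ 832.551 ms.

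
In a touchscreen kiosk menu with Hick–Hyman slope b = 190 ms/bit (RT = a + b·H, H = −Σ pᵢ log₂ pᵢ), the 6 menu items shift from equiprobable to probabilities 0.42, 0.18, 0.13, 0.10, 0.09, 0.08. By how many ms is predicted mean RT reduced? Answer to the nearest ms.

The RT saving is b·ΔH. Equiprobable H₀ = log₂(6) = 2.5850 bits; with the given probabilities H = 2.2900 bits.
b·(H₀ − H) = 190 × (2.5850 − 2.2900) = 56.05 ms.

56 ms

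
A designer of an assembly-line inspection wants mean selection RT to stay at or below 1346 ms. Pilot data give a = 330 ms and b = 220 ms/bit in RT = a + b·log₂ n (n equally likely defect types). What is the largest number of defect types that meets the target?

24

Information budget: (1346 − 330)/220 = 4.6182 bits, so n ≤ 2^4.6182 = 24.559 → at most 24.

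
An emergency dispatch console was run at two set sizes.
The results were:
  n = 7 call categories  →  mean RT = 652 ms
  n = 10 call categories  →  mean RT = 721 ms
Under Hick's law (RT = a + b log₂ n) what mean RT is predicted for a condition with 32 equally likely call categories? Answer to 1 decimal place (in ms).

With log₂ n on the abscissa the relation is linear; from the two conditions:
  b = (721 − 652) / (log₂ 10 − log₂ 7) = 69 / (3.3219 − 2.8074) = 134.092 ms/bit
  a = 652 − 134.092 × 2.8074 = 275.557 ms
Then RT(32) = 275.557 + 134.092 × log₂ 32 = 275.557 + 134.092 × 5 ≈ 946.016 ms.

946.0 ms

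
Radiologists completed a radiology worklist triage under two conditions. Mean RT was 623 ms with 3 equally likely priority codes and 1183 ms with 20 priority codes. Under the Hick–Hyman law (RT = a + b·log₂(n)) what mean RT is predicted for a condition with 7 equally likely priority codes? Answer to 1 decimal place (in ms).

873.1 ms

RT is linear in log₂ n, so two points fix the line:
  b = (1183 − 623) / (log₂ 20 − log₂ 3) = 560 / (4.3219 − 1.5850) = 204.606 ms/bit
  a = 623 − 204.606 × 1.5850 = 298.707 ms
Then RT(7) = 298.707 + 204.606 × log₂ 7 = 298.707 + 204.606 × 2.8074 ≈ 873.109 ms.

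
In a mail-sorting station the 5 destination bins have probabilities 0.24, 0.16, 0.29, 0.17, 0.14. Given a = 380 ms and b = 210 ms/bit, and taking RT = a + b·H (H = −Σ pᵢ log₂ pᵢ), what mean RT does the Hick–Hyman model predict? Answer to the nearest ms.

H = 0.24·log₂(1/0.24) + 0.16·log₂(1/0.16) + 0.29·log₂(1/0.29) + 0.17·log₂(1/0.17) + 0.14·log₂(1/0.14) = 2.2668 bits.
RT = 380 + 210 × 2.2668 = 856.02 ms.

856 ms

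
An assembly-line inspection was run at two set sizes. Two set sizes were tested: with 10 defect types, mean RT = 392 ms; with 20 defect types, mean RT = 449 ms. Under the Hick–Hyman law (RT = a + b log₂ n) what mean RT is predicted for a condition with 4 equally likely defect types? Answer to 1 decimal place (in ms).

Fit slope and intercept:
  b = (449 − 392) / (log₂ 20 − log₂ 10) = 57 / (4.3219 − 3.3219) = 57.000 ms/bit
  a = 392 − 57.000 × 3.3219 = 202.650 ms
Then RT(4) = 202.650 + 57.000 × log₂ 4 = 202.650 + 57.000 × 2 ≈ 316.650 ms.

316.7 ms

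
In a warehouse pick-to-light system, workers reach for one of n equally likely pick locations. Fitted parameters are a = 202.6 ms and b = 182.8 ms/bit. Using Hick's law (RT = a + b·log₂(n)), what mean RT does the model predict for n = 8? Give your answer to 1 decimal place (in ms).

log₂(8) = 3 bits, so RT = 202.6 + 182.8 × 3 ≈ 751.000 ms.

751.0 ms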